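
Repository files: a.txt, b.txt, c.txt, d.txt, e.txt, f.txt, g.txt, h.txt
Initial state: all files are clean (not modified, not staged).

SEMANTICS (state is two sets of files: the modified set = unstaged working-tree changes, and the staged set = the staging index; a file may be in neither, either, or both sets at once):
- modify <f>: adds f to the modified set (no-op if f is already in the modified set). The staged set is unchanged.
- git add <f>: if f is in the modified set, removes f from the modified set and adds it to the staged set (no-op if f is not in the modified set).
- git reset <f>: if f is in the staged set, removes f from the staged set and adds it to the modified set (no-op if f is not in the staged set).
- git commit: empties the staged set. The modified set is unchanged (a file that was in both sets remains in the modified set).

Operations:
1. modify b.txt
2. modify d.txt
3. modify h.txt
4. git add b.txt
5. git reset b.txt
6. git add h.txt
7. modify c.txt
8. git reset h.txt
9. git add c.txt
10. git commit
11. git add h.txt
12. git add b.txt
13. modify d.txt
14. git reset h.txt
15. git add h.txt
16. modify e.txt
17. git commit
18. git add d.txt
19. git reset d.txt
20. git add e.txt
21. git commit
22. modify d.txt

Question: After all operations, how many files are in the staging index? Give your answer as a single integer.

Answer: 0

Derivation:
After op 1 (modify b.txt): modified={b.txt} staged={none}
After op 2 (modify d.txt): modified={b.txt, d.txt} staged={none}
After op 3 (modify h.txt): modified={b.txt, d.txt, h.txt} staged={none}
After op 4 (git add b.txt): modified={d.txt, h.txt} staged={b.txt}
After op 5 (git reset b.txt): modified={b.txt, d.txt, h.txt} staged={none}
After op 6 (git add h.txt): modified={b.txt, d.txt} staged={h.txt}
After op 7 (modify c.txt): modified={b.txt, c.txt, d.txt} staged={h.txt}
After op 8 (git reset h.txt): modified={b.txt, c.txt, d.txt, h.txt} staged={none}
After op 9 (git add c.txt): modified={b.txt, d.txt, h.txt} staged={c.txt}
After op 10 (git commit): modified={b.txt, d.txt, h.txt} staged={none}
After op 11 (git add h.txt): modified={b.txt, d.txt} staged={h.txt}
After op 12 (git add b.txt): modified={d.txt} staged={b.txt, h.txt}
After op 13 (modify d.txt): modified={d.txt} staged={b.txt, h.txt}
After op 14 (git reset h.txt): modified={d.txt, h.txt} staged={b.txt}
After op 15 (git add h.txt): modified={d.txt} staged={b.txt, h.txt}
After op 16 (modify e.txt): modified={d.txt, e.txt} staged={b.txt, h.txt}
After op 17 (git commit): modified={d.txt, e.txt} staged={none}
After op 18 (git add d.txt): modified={e.txt} staged={d.txt}
After op 19 (git reset d.txt): modified={d.txt, e.txt} staged={none}
After op 20 (git add e.txt): modified={d.txt} staged={e.txt}
After op 21 (git commit): modified={d.txt} staged={none}
After op 22 (modify d.txt): modified={d.txt} staged={none}
Final staged set: {none} -> count=0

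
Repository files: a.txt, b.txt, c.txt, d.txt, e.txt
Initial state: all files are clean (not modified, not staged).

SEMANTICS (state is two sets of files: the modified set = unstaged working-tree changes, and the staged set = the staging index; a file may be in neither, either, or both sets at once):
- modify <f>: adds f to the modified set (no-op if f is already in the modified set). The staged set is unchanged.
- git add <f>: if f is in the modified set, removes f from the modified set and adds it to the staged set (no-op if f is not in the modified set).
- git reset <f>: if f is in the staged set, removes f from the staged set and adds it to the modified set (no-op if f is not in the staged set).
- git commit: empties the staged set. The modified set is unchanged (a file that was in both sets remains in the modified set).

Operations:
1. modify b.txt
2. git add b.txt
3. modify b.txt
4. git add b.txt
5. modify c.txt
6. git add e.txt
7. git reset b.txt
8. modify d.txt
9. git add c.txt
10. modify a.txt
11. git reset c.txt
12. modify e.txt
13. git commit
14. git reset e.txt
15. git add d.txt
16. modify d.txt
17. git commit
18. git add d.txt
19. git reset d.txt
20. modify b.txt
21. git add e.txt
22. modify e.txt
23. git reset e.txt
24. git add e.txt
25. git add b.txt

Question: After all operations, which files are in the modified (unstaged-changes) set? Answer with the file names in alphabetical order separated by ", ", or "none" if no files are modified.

Answer: a.txt, c.txt, d.txt

Derivation:
After op 1 (modify b.txt): modified={b.txt} staged={none}
After op 2 (git add b.txt): modified={none} staged={b.txt}
After op 3 (modify b.txt): modified={b.txt} staged={b.txt}
After op 4 (git add b.txt): modified={none} staged={b.txt}
After op 5 (modify c.txt): modified={c.txt} staged={b.txt}
After op 6 (git add e.txt): modified={c.txt} staged={b.txt}
After op 7 (git reset b.txt): modified={b.txt, c.txt} staged={none}
After op 8 (modify d.txt): modified={b.txt, c.txt, d.txt} staged={none}
After op 9 (git add c.txt): modified={b.txt, d.txt} staged={c.txt}
After op 10 (modify a.txt): modified={a.txt, b.txt, d.txt} staged={c.txt}
After op 11 (git reset c.txt): modified={a.txt, b.txt, c.txt, d.txt} staged={none}
After op 12 (modify e.txt): modified={a.txt, b.txt, c.txt, d.txt, e.txt} staged={none}
After op 13 (git commit): modified={a.txt, b.txt, c.txt, d.txt, e.txt} staged={none}
After op 14 (git reset e.txt): modified={a.txt, b.txt, c.txt, d.txt, e.txt} staged={none}
After op 15 (git add d.txt): modified={a.txt, b.txt, c.txt, e.txt} staged={d.txt}
After op 16 (modify d.txt): modified={a.txt, b.txt, c.txt, d.txt, e.txt} staged={d.txt}
After op 17 (git commit): modified={a.txt, b.txt, c.txt, d.txt, e.txt} staged={none}
After op 18 (git add d.txt): modified={a.txt, b.txt, c.txt, e.txt} staged={d.txt}
After op 19 (git reset d.txt): modified={a.txt, b.txt, c.txt, d.txt, e.txt} staged={none}
After op 20 (modify b.txt): modified={a.txt, b.txt, c.txt, d.txt, e.txt} staged={none}
After op 21 (git add e.txt): modified={a.txt, b.txt, c.txt, d.txt} staged={e.txt}
After op 22 (modify e.txt): modified={a.txt, b.txt, c.txt, d.txt, e.txt} staged={e.txt}
After op 23 (git reset e.txt): modified={a.txt, b.txt, c.txt, d.txt, e.txt} staged={none}
After op 24 (git add e.txt): modified={a.txt, b.txt, c.txt, d.txt} staged={e.txt}
After op 25 (git add b.txt): modified={a.txt, c.txt, d.txt} staged={b.txt, e.txt}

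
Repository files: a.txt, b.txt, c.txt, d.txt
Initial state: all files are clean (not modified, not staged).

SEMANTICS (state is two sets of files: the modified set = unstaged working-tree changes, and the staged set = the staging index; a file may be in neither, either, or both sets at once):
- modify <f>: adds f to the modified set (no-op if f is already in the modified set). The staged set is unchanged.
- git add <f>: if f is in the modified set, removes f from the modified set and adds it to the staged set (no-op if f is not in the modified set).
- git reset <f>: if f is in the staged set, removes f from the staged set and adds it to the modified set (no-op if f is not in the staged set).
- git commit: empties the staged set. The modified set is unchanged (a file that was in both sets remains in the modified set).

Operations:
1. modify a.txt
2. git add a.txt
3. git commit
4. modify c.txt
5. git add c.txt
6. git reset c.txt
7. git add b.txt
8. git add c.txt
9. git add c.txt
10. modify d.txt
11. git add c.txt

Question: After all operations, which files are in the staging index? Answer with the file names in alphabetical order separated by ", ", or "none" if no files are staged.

After op 1 (modify a.txt): modified={a.txt} staged={none}
After op 2 (git add a.txt): modified={none} staged={a.txt}
After op 3 (git commit): modified={none} staged={none}
After op 4 (modify c.txt): modified={c.txt} staged={none}
After op 5 (git add c.txt): modified={none} staged={c.txt}
After op 6 (git reset c.txt): modified={c.txt} staged={none}
After op 7 (git add b.txt): modified={c.txt} staged={none}
After op 8 (git add c.txt): modified={none} staged={c.txt}
After op 9 (git add c.txt): modified={none} staged={c.txt}
After op 10 (modify d.txt): modified={d.txt} staged={c.txt}
After op 11 (git add c.txt): modified={d.txt} staged={c.txt}

Answer: c.txt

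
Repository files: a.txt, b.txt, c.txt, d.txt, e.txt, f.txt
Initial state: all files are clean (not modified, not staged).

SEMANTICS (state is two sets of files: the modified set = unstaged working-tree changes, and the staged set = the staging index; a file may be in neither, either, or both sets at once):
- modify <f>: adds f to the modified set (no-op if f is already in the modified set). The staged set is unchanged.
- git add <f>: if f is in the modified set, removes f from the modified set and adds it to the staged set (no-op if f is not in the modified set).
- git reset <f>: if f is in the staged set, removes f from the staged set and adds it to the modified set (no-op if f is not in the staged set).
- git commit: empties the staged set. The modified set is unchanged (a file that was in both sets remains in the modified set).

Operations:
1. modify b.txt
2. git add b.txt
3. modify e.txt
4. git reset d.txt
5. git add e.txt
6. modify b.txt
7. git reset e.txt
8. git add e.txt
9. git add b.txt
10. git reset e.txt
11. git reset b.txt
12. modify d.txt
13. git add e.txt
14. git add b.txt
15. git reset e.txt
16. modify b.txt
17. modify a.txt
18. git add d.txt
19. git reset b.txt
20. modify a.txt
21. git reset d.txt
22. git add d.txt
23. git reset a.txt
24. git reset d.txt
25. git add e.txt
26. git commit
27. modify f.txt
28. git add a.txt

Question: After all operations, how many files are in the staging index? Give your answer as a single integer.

Answer: 1

Derivation:
After op 1 (modify b.txt): modified={b.txt} staged={none}
After op 2 (git add b.txt): modified={none} staged={b.txt}
After op 3 (modify e.txt): modified={e.txt} staged={b.txt}
After op 4 (git reset d.txt): modified={e.txt} staged={b.txt}
After op 5 (git add e.txt): modified={none} staged={b.txt, e.txt}
After op 6 (modify b.txt): modified={b.txt} staged={b.txt, e.txt}
After op 7 (git reset e.txt): modified={b.txt, e.txt} staged={b.txt}
After op 8 (git add e.txt): modified={b.txt} staged={b.txt, e.txt}
After op 9 (git add b.txt): modified={none} staged={b.txt, e.txt}
After op 10 (git reset e.txt): modified={e.txt} staged={b.txt}
After op 11 (git reset b.txt): modified={b.txt, e.txt} staged={none}
After op 12 (modify d.txt): modified={b.txt, d.txt, e.txt} staged={none}
After op 13 (git add e.txt): modified={b.txt, d.txt} staged={e.txt}
After op 14 (git add b.txt): modified={d.txt} staged={b.txt, e.txt}
After op 15 (git reset e.txt): modified={d.txt, e.txt} staged={b.txt}
After op 16 (modify b.txt): modified={b.txt, d.txt, e.txt} staged={b.txt}
After op 17 (modify a.txt): modified={a.txt, b.txt, d.txt, e.txt} staged={b.txt}
After op 18 (git add d.txt): modified={a.txt, b.txt, e.txt} staged={b.txt, d.txt}
After op 19 (git reset b.txt): modified={a.txt, b.txt, e.txt} staged={d.txt}
After op 20 (modify a.txt): modified={a.txt, b.txt, e.txt} staged={d.txt}
After op 21 (git reset d.txt): modified={a.txt, b.txt, d.txt, e.txt} staged={none}
After op 22 (git add d.txt): modified={a.txt, b.txt, e.txt} staged={d.txt}
After op 23 (git reset a.txt): modified={a.txt, b.txt, e.txt} staged={d.txt}
After op 24 (git reset d.txt): modified={a.txt, b.txt, d.txt, e.txt} staged={none}
After op 25 (git add e.txt): modified={a.txt, b.txt, d.txt} staged={e.txt}
After op 26 (git commit): modified={a.txt, b.txt, d.txt} staged={none}
After op 27 (modify f.txt): modified={a.txt, b.txt, d.txt, f.txt} staged={none}
After op 28 (git add a.txt): modified={b.txt, d.txt, f.txt} staged={a.txt}
Final staged set: {a.txt} -> count=1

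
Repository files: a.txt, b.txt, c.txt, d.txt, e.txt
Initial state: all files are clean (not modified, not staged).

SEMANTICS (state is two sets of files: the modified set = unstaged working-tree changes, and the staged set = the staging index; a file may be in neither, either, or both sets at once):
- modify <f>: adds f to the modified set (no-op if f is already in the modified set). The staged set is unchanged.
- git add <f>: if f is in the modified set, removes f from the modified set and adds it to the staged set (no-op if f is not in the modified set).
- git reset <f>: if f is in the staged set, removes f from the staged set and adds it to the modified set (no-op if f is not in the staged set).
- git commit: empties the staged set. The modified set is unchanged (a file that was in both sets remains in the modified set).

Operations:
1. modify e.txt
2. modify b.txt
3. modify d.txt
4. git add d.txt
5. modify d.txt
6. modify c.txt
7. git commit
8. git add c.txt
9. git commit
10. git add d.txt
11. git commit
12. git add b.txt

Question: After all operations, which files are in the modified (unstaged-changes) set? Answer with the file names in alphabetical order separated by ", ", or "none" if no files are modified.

Answer: e.txt

Derivation:
After op 1 (modify e.txt): modified={e.txt} staged={none}
After op 2 (modify b.txt): modified={b.txt, e.txt} staged={none}
After op 3 (modify d.txt): modified={b.txt, d.txt, e.txt} staged={none}
After op 4 (git add d.txt): modified={b.txt, e.txt} staged={d.txt}
After op 5 (modify d.txt): modified={b.txt, d.txt, e.txt} staged={d.txt}
After op 6 (modify c.txt): modified={b.txt, c.txt, d.txt, e.txt} staged={d.txt}
After op 7 (git commit): modified={b.txt, c.txt, d.txt, e.txt} staged={none}
After op 8 (git add c.txt): modified={b.txt, d.txt, e.txt} staged={c.txt}
After op 9 (git commit): modified={b.txt, d.txt, e.txt} staged={none}
After op 10 (git add d.txt): modified={b.txt, e.txt} staged={d.txt}
After op 11 (git commit): modified={b.txt, e.txt} staged={none}
After op 12 (git add b.txt): modified={e.txt} staged={b.txt}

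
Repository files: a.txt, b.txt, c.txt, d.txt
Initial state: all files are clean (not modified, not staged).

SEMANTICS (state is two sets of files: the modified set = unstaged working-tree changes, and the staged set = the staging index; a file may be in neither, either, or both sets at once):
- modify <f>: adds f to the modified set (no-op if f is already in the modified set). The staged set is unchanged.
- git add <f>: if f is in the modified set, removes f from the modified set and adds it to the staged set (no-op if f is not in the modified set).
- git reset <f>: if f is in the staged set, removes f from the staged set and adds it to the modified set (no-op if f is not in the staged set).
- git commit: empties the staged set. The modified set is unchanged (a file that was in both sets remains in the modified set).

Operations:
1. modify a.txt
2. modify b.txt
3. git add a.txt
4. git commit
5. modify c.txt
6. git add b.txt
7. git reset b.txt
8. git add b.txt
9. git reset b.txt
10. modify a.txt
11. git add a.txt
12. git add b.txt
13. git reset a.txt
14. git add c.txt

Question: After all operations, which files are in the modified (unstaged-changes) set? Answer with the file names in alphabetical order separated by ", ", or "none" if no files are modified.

Answer: a.txt

Derivation:
After op 1 (modify a.txt): modified={a.txt} staged={none}
After op 2 (modify b.txt): modified={a.txt, b.txt} staged={none}
After op 3 (git add a.txt): modified={b.txt} staged={a.txt}
After op 4 (git commit): modified={b.txt} staged={none}
After op 5 (modify c.txt): modified={b.txt, c.txt} staged={none}
After op 6 (git add b.txt): modified={c.txt} staged={b.txt}
After op 7 (git reset b.txt): modified={b.txt, c.txt} staged={none}
After op 8 (git add b.txt): modified={c.txt} staged={b.txt}
After op 9 (git reset b.txt): modified={b.txt, c.txt} staged={none}
After op 10 (modify a.txt): modified={a.txt, b.txt, c.txt} staged={none}
After op 11 (git add a.txt): modified={b.txt, c.txt} staged={a.txt}
After op 12 (git add b.txt): modified={c.txt} staged={a.txt, b.txt}
After op 13 (git reset a.txt): modified={a.txt, c.txt} staged={b.txt}
After op 14 (git add c.txt): modified={a.txt} staged={b.txt, c.txt}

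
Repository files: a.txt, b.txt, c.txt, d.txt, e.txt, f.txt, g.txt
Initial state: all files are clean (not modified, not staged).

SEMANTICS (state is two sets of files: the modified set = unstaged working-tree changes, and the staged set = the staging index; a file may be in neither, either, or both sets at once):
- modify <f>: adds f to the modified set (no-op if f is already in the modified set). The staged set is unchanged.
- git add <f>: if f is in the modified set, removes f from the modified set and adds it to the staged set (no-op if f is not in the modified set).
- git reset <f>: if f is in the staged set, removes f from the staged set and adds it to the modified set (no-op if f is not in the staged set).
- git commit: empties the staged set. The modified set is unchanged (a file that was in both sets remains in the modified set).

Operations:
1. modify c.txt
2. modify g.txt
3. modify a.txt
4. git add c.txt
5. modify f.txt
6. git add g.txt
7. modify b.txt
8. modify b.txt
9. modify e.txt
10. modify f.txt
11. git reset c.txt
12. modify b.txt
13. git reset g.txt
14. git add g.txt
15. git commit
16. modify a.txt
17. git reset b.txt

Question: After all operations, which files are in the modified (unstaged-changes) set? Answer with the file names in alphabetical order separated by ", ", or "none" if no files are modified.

After op 1 (modify c.txt): modified={c.txt} staged={none}
After op 2 (modify g.txt): modified={c.txt, g.txt} staged={none}
After op 3 (modify a.txt): modified={a.txt, c.txt, g.txt} staged={none}
After op 4 (git add c.txt): modified={a.txt, g.txt} staged={c.txt}
After op 5 (modify f.txt): modified={a.txt, f.txt, g.txt} staged={c.txt}
After op 6 (git add g.txt): modified={a.txt, f.txt} staged={c.txt, g.txt}
After op 7 (modify b.txt): modified={a.txt, b.txt, f.txt} staged={c.txt, g.txt}
After op 8 (modify b.txt): modified={a.txt, b.txt, f.txt} staged={c.txt, g.txt}
After op 9 (modify e.txt): modified={a.txt, b.txt, e.txt, f.txt} staged={c.txt, g.txt}
After op 10 (modify f.txt): modified={a.txt, b.txt, e.txt, f.txt} staged={c.txt, g.txt}
After op 11 (git reset c.txt): modified={a.txt, b.txt, c.txt, e.txt, f.txt} staged={g.txt}
After op 12 (modify b.txt): modified={a.txt, b.txt, c.txt, e.txt, f.txt} staged={g.txt}
After op 13 (git reset g.txt): modified={a.txt, b.txt, c.txt, e.txt, f.txt, g.txt} staged={none}
After op 14 (git add g.txt): modified={a.txt, b.txt, c.txt, e.txt, f.txt} staged={g.txt}
After op 15 (git commit): modified={a.txt, b.txt, c.txt, e.txt, f.txt} staged={none}
After op 16 (modify a.txt): modified={a.txt, b.txt, c.txt, e.txt, f.txt} staged={none}
After op 17 (git reset b.txt): modified={a.txt, b.txt, c.txt, e.txt, f.txt} staged={none}

Answer: a.txt, b.txt, c.txt, e.txt, f.txt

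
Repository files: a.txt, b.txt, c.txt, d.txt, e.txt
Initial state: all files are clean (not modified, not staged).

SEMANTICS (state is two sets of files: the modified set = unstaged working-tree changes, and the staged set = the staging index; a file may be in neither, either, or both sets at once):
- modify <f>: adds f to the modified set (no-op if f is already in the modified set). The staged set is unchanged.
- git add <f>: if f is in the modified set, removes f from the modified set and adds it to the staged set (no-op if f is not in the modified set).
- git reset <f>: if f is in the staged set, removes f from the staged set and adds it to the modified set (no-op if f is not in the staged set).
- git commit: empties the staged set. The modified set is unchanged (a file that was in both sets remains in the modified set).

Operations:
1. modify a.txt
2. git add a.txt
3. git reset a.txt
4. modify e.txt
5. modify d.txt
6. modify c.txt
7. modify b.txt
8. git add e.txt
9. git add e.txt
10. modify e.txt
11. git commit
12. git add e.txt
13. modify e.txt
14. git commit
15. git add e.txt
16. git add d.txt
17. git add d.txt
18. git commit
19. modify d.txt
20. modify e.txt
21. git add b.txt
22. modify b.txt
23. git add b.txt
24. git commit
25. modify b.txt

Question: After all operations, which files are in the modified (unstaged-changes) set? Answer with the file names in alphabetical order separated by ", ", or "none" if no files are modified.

After op 1 (modify a.txt): modified={a.txt} staged={none}
After op 2 (git add a.txt): modified={none} staged={a.txt}
After op 3 (git reset a.txt): modified={a.txt} staged={none}
After op 4 (modify e.txt): modified={a.txt, e.txt} staged={none}
After op 5 (modify d.txt): modified={a.txt, d.txt, e.txt} staged={none}
After op 6 (modify c.txt): modified={a.txt, c.txt, d.txt, e.txt} staged={none}
After op 7 (modify b.txt): modified={a.txt, b.txt, c.txt, d.txt, e.txt} staged={none}
After op 8 (git add e.txt): modified={a.txt, b.txt, c.txt, d.txt} staged={e.txt}
After op 9 (git add e.txt): modified={a.txt, b.txt, c.txt, d.txt} staged={e.txt}
After op 10 (modify e.txt): modified={a.txt, b.txt, c.txt, d.txt, e.txt} staged={e.txt}
After op 11 (git commit): modified={a.txt, b.txt, c.txt, d.txt, e.txt} staged={none}
After op 12 (git add e.txt): modified={a.txt, b.txt, c.txt, d.txt} staged={e.txt}
After op 13 (modify e.txt): modified={a.txt, b.txt, c.txt, d.txt, e.txt} staged={e.txt}
After op 14 (git commit): modified={a.txt, b.txt, c.txt, d.txt, e.txt} staged={none}
After op 15 (git add e.txt): modified={a.txt, b.txt, c.txt, d.txt} staged={e.txt}
After op 16 (git add d.txt): modified={a.txt, b.txt, c.txt} staged={d.txt, e.txt}
After op 17 (git add d.txt): modified={a.txt, b.txt, c.txt} staged={d.txt, e.txt}
After op 18 (git commit): modified={a.txt, b.txt, c.txt} staged={none}
After op 19 (modify d.txt): modified={a.txt, b.txt, c.txt, d.txt} staged={none}
After op 20 (modify e.txt): modified={a.txt, b.txt, c.txt, d.txt, e.txt} staged={none}
After op 21 (git add b.txt): modified={a.txt, c.txt, d.txt, e.txt} staged={b.txt}
After op 22 (modify b.txt): modified={a.txt, b.txt, c.txt, d.txt, e.txt} staged={b.txt}
After op 23 (git add b.txt): modified={a.txt, c.txt, d.txt, e.txt} staged={b.txt}
After op 24 (git commit): modified={a.txt, c.txt, d.txt, e.txt} staged={none}
After op 25 (modify b.txt): modified={a.txt, b.txt, c.txt, d.txt, e.txt} staged={none}

Answer: a.txt, b.txt, c.txt, d.txt, e.txt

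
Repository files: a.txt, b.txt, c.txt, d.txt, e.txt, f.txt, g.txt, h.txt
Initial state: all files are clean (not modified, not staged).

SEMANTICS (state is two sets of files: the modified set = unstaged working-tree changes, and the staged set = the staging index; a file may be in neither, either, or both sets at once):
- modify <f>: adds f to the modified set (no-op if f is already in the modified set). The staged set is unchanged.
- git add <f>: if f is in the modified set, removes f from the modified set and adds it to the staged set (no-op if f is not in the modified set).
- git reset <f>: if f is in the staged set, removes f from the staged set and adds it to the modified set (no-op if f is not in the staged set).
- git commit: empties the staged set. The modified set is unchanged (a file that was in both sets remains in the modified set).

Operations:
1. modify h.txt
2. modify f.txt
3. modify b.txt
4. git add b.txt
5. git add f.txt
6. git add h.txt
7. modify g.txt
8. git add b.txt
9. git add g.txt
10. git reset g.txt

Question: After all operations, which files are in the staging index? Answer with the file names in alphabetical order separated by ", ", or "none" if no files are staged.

After op 1 (modify h.txt): modified={h.txt} staged={none}
After op 2 (modify f.txt): modified={f.txt, h.txt} staged={none}
After op 3 (modify b.txt): modified={b.txt, f.txt, h.txt} staged={none}
After op 4 (git add b.txt): modified={f.txt, h.txt} staged={b.txt}
After op 5 (git add f.txt): modified={h.txt} staged={b.txt, f.txt}
After op 6 (git add h.txt): modified={none} staged={b.txt, f.txt, h.txt}
After op 7 (modify g.txt): modified={g.txt} staged={b.txt, f.txt, h.txt}
After op 8 (git add b.txt): modified={g.txt} staged={b.txt, f.txt, h.txt}
After op 9 (git add g.txt): modified={none} staged={b.txt, f.txt, g.txt, h.txt}
After op 10 (git reset g.txt): modified={g.txt} staged={b.txt, f.txt, h.txt}

Answer: b.txt, f.txt, h.txt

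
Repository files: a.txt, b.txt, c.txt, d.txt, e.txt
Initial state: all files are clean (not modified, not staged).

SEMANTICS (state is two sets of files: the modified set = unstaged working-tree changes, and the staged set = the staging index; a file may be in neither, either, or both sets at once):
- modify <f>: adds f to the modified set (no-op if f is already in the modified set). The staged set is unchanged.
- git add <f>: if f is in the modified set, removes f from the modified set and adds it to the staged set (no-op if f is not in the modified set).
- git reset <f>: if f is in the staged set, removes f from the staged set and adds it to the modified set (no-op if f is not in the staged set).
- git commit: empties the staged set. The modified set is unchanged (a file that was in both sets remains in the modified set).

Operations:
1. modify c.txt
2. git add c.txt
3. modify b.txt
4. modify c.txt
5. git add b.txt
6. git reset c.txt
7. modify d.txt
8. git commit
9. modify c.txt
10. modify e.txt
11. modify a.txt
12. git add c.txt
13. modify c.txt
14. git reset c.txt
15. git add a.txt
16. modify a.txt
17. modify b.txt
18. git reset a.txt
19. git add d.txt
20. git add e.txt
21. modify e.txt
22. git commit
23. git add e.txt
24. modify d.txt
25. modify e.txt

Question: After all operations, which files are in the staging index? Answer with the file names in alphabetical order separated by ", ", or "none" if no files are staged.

After op 1 (modify c.txt): modified={c.txt} staged={none}
After op 2 (git add c.txt): modified={none} staged={c.txt}
After op 3 (modify b.txt): modified={b.txt} staged={c.txt}
After op 4 (modify c.txt): modified={b.txt, c.txt} staged={c.txt}
After op 5 (git add b.txt): modified={c.txt} staged={b.txt, c.txt}
After op 6 (git reset c.txt): modified={c.txt} staged={b.txt}
After op 7 (modify d.txt): modified={c.txt, d.txt} staged={b.txt}
After op 8 (git commit): modified={c.txt, d.txt} staged={none}
After op 9 (modify c.txt): modified={c.txt, d.txt} staged={none}
After op 10 (modify e.txt): modified={c.txt, d.txt, e.txt} staged={none}
After op 11 (modify a.txt): modified={a.txt, c.txt, d.txt, e.txt} staged={none}
After op 12 (git add c.txt): modified={a.txt, d.txt, e.txt} staged={c.txt}
After op 13 (modify c.txt): modified={a.txt, c.txt, d.txt, e.txt} staged={c.txt}
After op 14 (git reset c.txt): modified={a.txt, c.txt, d.txt, e.txt} staged={none}
After op 15 (git add a.txt): modified={c.txt, d.txt, e.txt} staged={a.txt}
After op 16 (modify a.txt): modified={a.txt, c.txt, d.txt, e.txt} staged={a.txt}
After op 17 (modify b.txt): modified={a.txt, b.txt, c.txt, d.txt, e.txt} staged={a.txt}
After op 18 (git reset a.txt): modified={a.txt, b.txt, c.txt, d.txt, e.txt} staged={none}
After op 19 (git add d.txt): modified={a.txt, b.txt, c.txt, e.txt} staged={d.txt}
After op 20 (git add e.txt): modified={a.txt, b.txt, c.txt} staged={d.txt, e.txt}
After op 21 (modify e.txt): modified={a.txt, b.txt, c.txt, e.txt} staged={d.txt, e.txt}
After op 22 (git commit): modified={a.txt, b.txt, c.txt, e.txt} staged={none}
After op 23 (git add e.txt): modified={a.txt, b.txt, c.txt} staged={e.txt}
After op 24 (modify d.txt): modified={a.txt, b.txt, c.txt, d.txt} staged={e.txt}
After op 25 (modify e.txt): modified={a.txt, b.txt, c.txt, d.txt, e.txt} staged={e.txt}

Answer: e.txt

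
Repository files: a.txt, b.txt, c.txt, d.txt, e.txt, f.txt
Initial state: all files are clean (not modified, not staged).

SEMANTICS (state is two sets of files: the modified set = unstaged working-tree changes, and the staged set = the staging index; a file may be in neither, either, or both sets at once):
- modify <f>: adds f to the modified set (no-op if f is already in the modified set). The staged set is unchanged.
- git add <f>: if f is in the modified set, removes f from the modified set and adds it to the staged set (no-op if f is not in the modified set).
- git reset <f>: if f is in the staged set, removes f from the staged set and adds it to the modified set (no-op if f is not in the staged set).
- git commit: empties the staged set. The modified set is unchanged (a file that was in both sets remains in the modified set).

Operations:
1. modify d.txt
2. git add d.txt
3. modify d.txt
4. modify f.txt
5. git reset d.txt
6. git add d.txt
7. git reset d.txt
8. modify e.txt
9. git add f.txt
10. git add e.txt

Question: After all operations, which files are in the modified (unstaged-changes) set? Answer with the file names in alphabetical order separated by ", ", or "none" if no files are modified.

After op 1 (modify d.txt): modified={d.txt} staged={none}
After op 2 (git add d.txt): modified={none} staged={d.txt}
After op 3 (modify d.txt): modified={d.txt} staged={d.txt}
After op 4 (modify f.txt): modified={d.txt, f.txt} staged={d.txt}
After op 5 (git reset d.txt): modified={d.txt, f.txt} staged={none}
After op 6 (git add d.txt): modified={f.txt} staged={d.txt}
After op 7 (git reset d.txt): modified={d.txt, f.txt} staged={none}
After op 8 (modify e.txt): modified={d.txt, e.txt, f.txt} staged={none}
After op 9 (git add f.txt): modified={d.txt, e.txt} staged={f.txt}
After op 10 (git add e.txt): modified={d.txt} staged={e.txt, f.txt}

Answer: d.txt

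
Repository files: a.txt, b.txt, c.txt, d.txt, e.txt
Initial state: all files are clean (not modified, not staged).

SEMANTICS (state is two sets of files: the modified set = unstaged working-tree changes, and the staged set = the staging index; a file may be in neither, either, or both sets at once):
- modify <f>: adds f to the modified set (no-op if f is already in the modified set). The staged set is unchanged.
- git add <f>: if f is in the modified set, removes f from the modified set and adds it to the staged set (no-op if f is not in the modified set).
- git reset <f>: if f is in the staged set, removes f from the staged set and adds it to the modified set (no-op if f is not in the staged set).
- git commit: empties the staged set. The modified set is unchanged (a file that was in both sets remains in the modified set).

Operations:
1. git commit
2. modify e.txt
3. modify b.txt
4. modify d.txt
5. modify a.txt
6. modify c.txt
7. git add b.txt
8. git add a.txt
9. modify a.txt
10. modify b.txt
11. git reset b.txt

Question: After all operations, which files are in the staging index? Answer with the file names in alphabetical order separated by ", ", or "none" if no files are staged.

After op 1 (git commit): modified={none} staged={none}
After op 2 (modify e.txt): modified={e.txt} staged={none}
After op 3 (modify b.txt): modified={b.txt, e.txt} staged={none}
After op 4 (modify d.txt): modified={b.txt, d.txt, e.txt} staged={none}
After op 5 (modify a.txt): modified={a.txt, b.txt, d.txt, e.txt} staged={none}
After op 6 (modify c.txt): modified={a.txt, b.txt, c.txt, d.txt, e.txt} staged={none}
After op 7 (git add b.txt): modified={a.txt, c.txt, d.txt, e.txt} staged={b.txt}
After op 8 (git add a.txt): modified={c.txt, d.txt, e.txt} staged={a.txt, b.txt}
After op 9 (modify a.txt): modified={a.txt, c.txt, d.txt, e.txt} staged={a.txt, b.txt}
After op 10 (modify b.txt): modified={a.txt, b.txt, c.txt, d.txt, e.txt} staged={a.txt, b.txt}
After op 11 (git reset b.txt): modified={a.txt, b.txt, c.txt, d.txt, e.txt} staged={a.txt}

Answer: a.txt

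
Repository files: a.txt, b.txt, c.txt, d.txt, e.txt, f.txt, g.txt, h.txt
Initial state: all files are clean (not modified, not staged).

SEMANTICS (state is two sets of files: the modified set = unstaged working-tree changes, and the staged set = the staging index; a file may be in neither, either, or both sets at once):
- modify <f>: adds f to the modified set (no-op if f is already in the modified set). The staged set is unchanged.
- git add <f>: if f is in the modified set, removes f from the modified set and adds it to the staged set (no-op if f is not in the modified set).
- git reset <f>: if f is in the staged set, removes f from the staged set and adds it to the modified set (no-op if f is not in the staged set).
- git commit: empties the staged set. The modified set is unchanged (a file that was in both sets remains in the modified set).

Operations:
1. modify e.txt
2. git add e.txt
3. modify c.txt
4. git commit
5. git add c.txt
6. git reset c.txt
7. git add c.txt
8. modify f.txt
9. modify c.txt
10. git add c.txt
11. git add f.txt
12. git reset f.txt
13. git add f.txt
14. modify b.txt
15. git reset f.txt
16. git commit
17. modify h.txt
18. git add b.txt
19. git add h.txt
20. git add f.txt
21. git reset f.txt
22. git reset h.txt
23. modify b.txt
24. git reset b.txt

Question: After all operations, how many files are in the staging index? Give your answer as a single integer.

Answer: 0

Derivation:
After op 1 (modify e.txt): modified={e.txt} staged={none}
After op 2 (git add e.txt): modified={none} staged={e.txt}
After op 3 (modify c.txt): modified={c.txt} staged={e.txt}
After op 4 (git commit): modified={c.txt} staged={none}
After op 5 (git add c.txt): modified={none} staged={c.txt}
After op 6 (git reset c.txt): modified={c.txt} staged={none}
After op 7 (git add c.txt): modified={none} staged={c.txt}
After op 8 (modify f.txt): modified={f.txt} staged={c.txt}
After op 9 (modify c.txt): modified={c.txt, f.txt} staged={c.txt}
After op 10 (git add c.txt): modified={f.txt} staged={c.txt}
After op 11 (git add f.txt): modified={none} staged={c.txt, f.txt}
After op 12 (git reset f.txt): modified={f.txt} staged={c.txt}
After op 13 (git add f.txt): modified={none} staged={c.txt, f.txt}
After op 14 (modify b.txt): modified={b.txt} staged={c.txt, f.txt}
After op 15 (git reset f.txt): modified={b.txt, f.txt} staged={c.txt}
After op 16 (git commit): modified={b.txt, f.txt} staged={none}
After op 17 (modify h.txt): modified={b.txt, f.txt, h.txt} staged={none}
After op 18 (git add b.txt): modified={f.txt, h.txt} staged={b.txt}
After op 19 (git add h.txt): modified={f.txt} staged={b.txt, h.txt}
After op 20 (git add f.txt): modified={none} staged={b.txt, f.txt, h.txt}
After op 21 (git reset f.txt): modified={f.txt} staged={b.txt, h.txt}
After op 22 (git reset h.txt): modified={f.txt, h.txt} staged={b.txt}
After op 23 (modify b.txt): modified={b.txt, f.txt, h.txt} staged={b.txt}
After op 24 (git reset b.txt): modified={b.txt, f.txt, h.txt} staged={none}
Final staged set: {none} -> count=0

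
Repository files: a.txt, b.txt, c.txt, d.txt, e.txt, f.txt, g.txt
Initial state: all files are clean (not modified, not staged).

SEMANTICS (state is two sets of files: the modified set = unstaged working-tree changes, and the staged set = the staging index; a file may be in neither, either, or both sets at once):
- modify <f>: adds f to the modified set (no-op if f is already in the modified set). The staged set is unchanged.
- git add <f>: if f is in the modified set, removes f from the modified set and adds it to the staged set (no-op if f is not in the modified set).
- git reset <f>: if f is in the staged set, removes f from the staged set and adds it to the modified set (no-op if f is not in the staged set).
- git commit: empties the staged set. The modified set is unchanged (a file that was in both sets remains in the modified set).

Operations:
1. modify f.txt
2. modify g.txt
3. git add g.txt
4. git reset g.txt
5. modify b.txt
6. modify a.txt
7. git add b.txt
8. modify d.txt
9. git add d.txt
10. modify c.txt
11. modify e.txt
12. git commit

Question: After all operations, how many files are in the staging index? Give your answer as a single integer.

After op 1 (modify f.txt): modified={f.txt} staged={none}
After op 2 (modify g.txt): modified={f.txt, g.txt} staged={none}
After op 3 (git add g.txt): modified={f.txt} staged={g.txt}
After op 4 (git reset g.txt): modified={f.txt, g.txt} staged={none}
After op 5 (modify b.txt): modified={b.txt, f.txt, g.txt} staged={none}
After op 6 (modify a.txt): modified={a.txt, b.txt, f.txt, g.txt} staged={none}
After op 7 (git add b.txt): modified={a.txt, f.txt, g.txt} staged={b.txt}
After op 8 (modify d.txt): modified={a.txt, d.txt, f.txt, g.txt} staged={b.txt}
After op 9 (git add d.txt): modified={a.txt, f.txt, g.txt} staged={b.txt, d.txt}
After op 10 (modify c.txt): modified={a.txt, c.txt, f.txt, g.txt} staged={b.txt, d.txt}
After op 11 (modify e.txt): modified={a.txt, c.txt, e.txt, f.txt, g.txt} staged={b.txt, d.txt}
After op 12 (git commit): modified={a.txt, c.txt, e.txt, f.txt, g.txt} staged={none}
Final staged set: {none} -> count=0

Answer: 0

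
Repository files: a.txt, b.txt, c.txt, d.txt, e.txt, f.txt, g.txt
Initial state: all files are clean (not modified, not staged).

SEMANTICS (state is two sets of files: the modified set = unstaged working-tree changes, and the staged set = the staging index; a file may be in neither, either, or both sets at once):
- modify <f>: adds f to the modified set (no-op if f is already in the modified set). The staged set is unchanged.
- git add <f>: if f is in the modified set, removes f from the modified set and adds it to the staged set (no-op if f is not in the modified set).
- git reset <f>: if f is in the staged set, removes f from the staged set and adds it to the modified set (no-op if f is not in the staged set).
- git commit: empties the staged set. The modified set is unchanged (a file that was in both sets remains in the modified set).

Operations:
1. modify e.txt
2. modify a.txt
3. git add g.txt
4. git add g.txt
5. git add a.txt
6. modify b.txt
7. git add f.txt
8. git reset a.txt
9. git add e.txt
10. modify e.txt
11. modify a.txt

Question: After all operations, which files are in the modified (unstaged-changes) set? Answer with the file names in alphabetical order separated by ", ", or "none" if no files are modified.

Answer: a.txt, b.txt, e.txt

Derivation:
After op 1 (modify e.txt): modified={e.txt} staged={none}
After op 2 (modify a.txt): modified={a.txt, e.txt} staged={none}
After op 3 (git add g.txt): modified={a.txt, e.txt} staged={none}
After op 4 (git add g.txt): modified={a.txt, e.txt} staged={none}
After op 5 (git add a.txt): modified={e.txt} staged={a.txt}
After op 6 (modify b.txt): modified={b.txt, e.txt} staged={a.txt}
After op 7 (git add f.txt): modified={b.txt, e.txt} staged={a.txt}
After op 8 (git reset a.txt): modified={a.txt, b.txt, e.txt} staged={none}
After op 9 (git add e.txt): modified={a.txt, b.txt} staged={e.txt}
After op 10 (modify e.txt): modified={a.txt, b.txt, e.txt} staged={e.txt}
After op 11 (modify a.txt): modified={a.txt, b.txt, e.txt} staged={e.txt}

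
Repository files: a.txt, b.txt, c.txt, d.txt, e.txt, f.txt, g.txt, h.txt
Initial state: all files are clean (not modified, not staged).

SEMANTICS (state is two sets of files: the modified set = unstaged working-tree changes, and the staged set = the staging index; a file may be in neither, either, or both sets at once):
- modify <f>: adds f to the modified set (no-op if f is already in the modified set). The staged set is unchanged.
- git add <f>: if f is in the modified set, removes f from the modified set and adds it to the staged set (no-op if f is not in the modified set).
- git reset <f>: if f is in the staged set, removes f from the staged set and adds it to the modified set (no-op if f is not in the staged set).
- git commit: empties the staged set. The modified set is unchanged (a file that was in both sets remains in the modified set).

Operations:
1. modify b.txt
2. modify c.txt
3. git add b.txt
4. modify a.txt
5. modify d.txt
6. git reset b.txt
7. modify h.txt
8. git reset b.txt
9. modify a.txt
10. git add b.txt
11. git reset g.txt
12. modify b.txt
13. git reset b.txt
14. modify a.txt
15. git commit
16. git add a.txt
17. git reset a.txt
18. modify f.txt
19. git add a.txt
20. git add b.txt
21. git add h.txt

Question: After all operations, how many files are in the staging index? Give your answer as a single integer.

Answer: 3

Derivation:
After op 1 (modify b.txt): modified={b.txt} staged={none}
After op 2 (modify c.txt): modified={b.txt, c.txt} staged={none}
After op 3 (git add b.txt): modified={c.txt} staged={b.txt}
After op 4 (modify a.txt): modified={a.txt, c.txt} staged={b.txt}
After op 5 (modify d.txt): modified={a.txt, c.txt, d.txt} staged={b.txt}
After op 6 (git reset b.txt): modified={a.txt, b.txt, c.txt, d.txt} staged={none}
After op 7 (modify h.txt): modified={a.txt, b.txt, c.txt, d.txt, h.txt} staged={none}
After op 8 (git reset b.txt): modified={a.txt, b.txt, c.txt, d.txt, h.txt} staged={none}
After op 9 (modify a.txt): modified={a.txt, b.txt, c.txt, d.txt, h.txt} staged={none}
After op 10 (git add b.txt): modified={a.txt, c.txt, d.txt, h.txt} staged={b.txt}
After op 11 (git reset g.txt): modified={a.txt, c.txt, d.txt, h.txt} staged={b.txt}
After op 12 (modify b.txt): modified={a.txt, b.txt, c.txt, d.txt, h.txt} staged={b.txt}
After op 13 (git reset b.txt): modified={a.txt, b.txt, c.txt, d.txt, h.txt} staged={none}
After op 14 (modify a.txt): modified={a.txt, b.txt, c.txt, d.txt, h.txt} staged={none}
After op 15 (git commit): modified={a.txt, b.txt, c.txt, d.txt, h.txt} staged={none}
After op 16 (git add a.txt): modified={b.txt, c.txt, d.txt, h.txt} staged={a.txt}
After op 17 (git reset a.txt): modified={a.txt, b.txt, c.txt, d.txt, h.txt} staged={none}
After op 18 (modify f.txt): modified={a.txt, b.txt, c.txt, d.txt, f.txt, h.txt} staged={none}
After op 19 (git add a.txt): modified={b.txt, c.txt, d.txt, f.txt, h.txt} staged={a.txt}
After op 20 (git add b.txt): modified={c.txt, d.txt, f.txt, h.txt} staged={a.txt, b.txt}
After op 21 (git add h.txt): modified={c.txt, d.txt, f.txt} staged={a.txt, b.txt, h.txt}
Final staged set: {a.txt, b.txt, h.txt} -> count=3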